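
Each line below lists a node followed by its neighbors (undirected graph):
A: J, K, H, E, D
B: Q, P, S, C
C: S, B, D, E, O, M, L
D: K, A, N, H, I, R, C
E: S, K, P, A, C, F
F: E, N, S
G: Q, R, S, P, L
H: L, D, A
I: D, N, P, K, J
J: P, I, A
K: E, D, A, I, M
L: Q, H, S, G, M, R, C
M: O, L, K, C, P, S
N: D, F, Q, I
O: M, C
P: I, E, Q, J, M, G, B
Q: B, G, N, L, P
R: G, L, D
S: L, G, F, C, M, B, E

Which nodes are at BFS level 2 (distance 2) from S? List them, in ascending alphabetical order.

A, D, H, K, N, O, P, Q, R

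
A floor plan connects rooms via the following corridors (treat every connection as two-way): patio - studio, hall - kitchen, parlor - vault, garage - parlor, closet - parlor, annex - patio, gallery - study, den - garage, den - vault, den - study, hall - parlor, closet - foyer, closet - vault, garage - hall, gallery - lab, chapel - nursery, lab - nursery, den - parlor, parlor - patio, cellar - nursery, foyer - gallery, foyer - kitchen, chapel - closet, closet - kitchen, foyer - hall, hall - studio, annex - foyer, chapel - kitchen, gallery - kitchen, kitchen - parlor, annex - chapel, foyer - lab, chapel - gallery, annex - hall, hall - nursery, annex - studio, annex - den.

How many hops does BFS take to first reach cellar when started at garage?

3

Level 0: garage
Level 1: den, hall, parlor
Level 2: annex, closet, foyer, kitchen, nursery, patio, studio, study, vault
Level 3: cellar, chapel, gallery, lab
cellar first appears at level 3.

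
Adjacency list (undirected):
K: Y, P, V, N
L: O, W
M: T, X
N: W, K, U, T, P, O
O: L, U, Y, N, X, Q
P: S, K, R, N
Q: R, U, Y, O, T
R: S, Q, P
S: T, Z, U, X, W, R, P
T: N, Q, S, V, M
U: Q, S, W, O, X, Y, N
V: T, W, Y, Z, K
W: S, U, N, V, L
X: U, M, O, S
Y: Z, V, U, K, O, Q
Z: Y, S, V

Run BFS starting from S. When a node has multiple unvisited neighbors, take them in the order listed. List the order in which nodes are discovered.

Visit S; enqueue T, Z, U, X, W, R, P → queue [T, Z, U, X, W, R, P]
Visit T; enqueue N, Q, V, M → queue [Z, U, X, W, R, P, N, Q, V, M]
Visit Z; enqueue Y → queue [U, X, W, R, P, N, Q, V, M, Y]
Visit U; enqueue O → queue [X, W, R, P, N, Q, V, M, Y, O]
Visit X → queue [W, R, P, N, Q, V, M, Y, O]
Visit W; enqueue L → queue [R, P, N, Q, V, M, Y, O, L]
Visit R → queue [P, N, Q, V, M, Y, O, L]
Visit P; enqueue K → queue [N, Q, V, M, Y, O, L, K]
Visit N → queue [Q, V, M, Y, O, L, K]
Visit Q → queue [V, M, Y, O, L, K]
Visit V → queue [M, Y, O, L, K]
Visit M → queue [Y, O, L, K]
Visit Y → queue [O, L, K]
Visit O → queue [L, K]
Visit L → queue [K]
Visit K → queue []

S -> T -> Z -> U -> X -> W -> R -> P -> N -> Q -> V -> M -> Y -> O -> L -> K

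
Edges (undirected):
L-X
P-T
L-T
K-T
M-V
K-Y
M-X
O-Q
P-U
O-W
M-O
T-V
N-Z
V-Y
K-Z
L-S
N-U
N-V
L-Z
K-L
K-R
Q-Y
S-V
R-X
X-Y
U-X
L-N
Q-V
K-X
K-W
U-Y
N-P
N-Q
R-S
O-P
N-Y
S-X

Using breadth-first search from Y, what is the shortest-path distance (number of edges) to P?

2

Level 0: Y
Level 1: K, N, Q, U, V, X
Level 2: L, M, O, P, R, S, T, W, Z
P first appears at level 2.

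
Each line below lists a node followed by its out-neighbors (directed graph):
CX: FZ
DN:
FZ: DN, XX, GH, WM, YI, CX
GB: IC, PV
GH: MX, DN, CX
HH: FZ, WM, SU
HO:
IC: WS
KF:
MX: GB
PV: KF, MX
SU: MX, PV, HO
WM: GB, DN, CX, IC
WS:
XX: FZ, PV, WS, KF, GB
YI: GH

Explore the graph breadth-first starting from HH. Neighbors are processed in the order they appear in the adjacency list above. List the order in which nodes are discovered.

Visit HH; enqueue FZ, WM, SU → queue [FZ, WM, SU]
Visit FZ; enqueue DN, XX, GH, YI, CX → queue [WM, SU, DN, XX, GH, YI, CX]
Visit WM; enqueue GB, IC → queue [SU, DN, XX, GH, YI, CX, GB, IC]
Visit SU; enqueue MX, PV, HO → queue [DN, XX, GH, YI, CX, GB, IC, MX, PV, HO]
Visit DN → queue [XX, GH, YI, CX, GB, IC, MX, PV, HO]
Visit XX; enqueue WS, KF → queue [GH, YI, CX, GB, IC, MX, PV, HO, WS, KF]
Visit GH → queue [YI, CX, GB, IC, MX, PV, HO, WS, KF]
Visit YI → queue [CX, GB, IC, MX, PV, HO, WS, KF]
Visit CX → queue [GB, IC, MX, PV, HO, WS, KF]
Visit GB → queue [IC, MX, PV, HO, WS, KF]
Visit IC → queue [MX, PV, HO, WS, KF]
Visit MX → queue [PV, HO, WS, KF]
Visit PV → queue [HO, WS, KF]
Visit HO → queue [WS, KF]
Visit WS → queue [KF]
Visit KF → queue []

HH, FZ, WM, SU, DN, XX, GH, YI, CX, GB, IC, MX, PV, HO, WS, KF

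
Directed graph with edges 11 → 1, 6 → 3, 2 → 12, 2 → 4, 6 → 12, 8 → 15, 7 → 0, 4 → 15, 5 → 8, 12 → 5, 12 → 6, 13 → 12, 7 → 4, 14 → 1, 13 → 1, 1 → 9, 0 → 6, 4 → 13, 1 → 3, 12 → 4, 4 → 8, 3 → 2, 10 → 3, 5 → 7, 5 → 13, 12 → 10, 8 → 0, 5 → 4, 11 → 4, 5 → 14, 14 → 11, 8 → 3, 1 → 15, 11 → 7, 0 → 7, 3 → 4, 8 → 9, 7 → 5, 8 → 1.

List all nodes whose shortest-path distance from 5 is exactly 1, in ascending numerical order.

Level 0: 5
Level 1: 4, 7, 8, 13, 14
Level 2: 0, 1, 3, 9, 11, 12, 15
Level 3: 2, 6, 10

4, 7, 8, 13, 14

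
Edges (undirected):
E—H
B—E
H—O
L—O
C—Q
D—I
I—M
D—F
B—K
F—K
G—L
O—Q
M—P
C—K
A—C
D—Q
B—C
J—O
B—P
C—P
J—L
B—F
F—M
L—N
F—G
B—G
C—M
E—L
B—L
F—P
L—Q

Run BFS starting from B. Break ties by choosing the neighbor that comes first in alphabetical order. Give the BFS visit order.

B C E F G K L P A M Q H D J N O I

Visit B; enqueue C, E, F, G, K, L, P → queue [C, E, F, G, K, L, P]
Visit C; enqueue A, M, Q → queue [E, F, G, K, L, P, A, M, Q]
Visit E; enqueue H → queue [F, G, K, L, P, A, M, Q, H]
Visit F; enqueue D → queue [G, K, L, P, A, M, Q, H, D]
Visit G → queue [K, L, P, A, M, Q, H, D]
Visit K → queue [L, P, A, M, Q, H, D]
Visit L; enqueue J, N, O → queue [P, A, M, Q, H, D, J, N, O]
Visit P → queue [A, M, Q, H, D, J, N, O]
Visit A → queue [M, Q, H, D, J, N, O]
Visit M; enqueue I → queue [Q, H, D, J, N, O, I]
Visit Q → queue [H, D, J, N, O, I]
Visit H → queue [D, J, N, O, I]
Visit D → queue [J, N, O, I]
Visit J → queue [N, O, I]
Visit N → queue [O, I]
Visit O → queue [I]
Visit I → queue []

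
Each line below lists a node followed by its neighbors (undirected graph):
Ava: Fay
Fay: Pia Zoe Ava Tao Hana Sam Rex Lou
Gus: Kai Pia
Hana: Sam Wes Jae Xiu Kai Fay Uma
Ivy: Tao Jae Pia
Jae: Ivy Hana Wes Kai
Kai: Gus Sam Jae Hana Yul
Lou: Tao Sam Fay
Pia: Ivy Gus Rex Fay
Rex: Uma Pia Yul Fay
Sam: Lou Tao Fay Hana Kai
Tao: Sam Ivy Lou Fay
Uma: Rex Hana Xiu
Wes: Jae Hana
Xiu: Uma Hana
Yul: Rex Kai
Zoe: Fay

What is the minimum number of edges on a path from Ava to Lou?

2

Level 0: Ava
Level 1: Fay
Level 2: Hana, Lou, Pia, Rex, Sam, Tao, Zoe
Level 3: Gus, Ivy, Jae, Kai, Uma, Wes, Xiu, Yul
Lou first appears at level 2.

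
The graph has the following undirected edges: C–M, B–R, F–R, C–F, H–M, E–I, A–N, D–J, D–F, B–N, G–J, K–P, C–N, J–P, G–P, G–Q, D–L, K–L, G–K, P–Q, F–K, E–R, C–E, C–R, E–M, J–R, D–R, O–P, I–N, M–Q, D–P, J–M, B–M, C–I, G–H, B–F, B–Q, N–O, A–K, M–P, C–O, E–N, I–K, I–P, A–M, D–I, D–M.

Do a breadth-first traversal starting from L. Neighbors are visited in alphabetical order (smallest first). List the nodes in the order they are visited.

Visit L; enqueue D, K → queue [D, K]
Visit D; enqueue F, I, J, M, P, R → queue [K, F, I, J, M, P, R]
Visit K; enqueue A, G → queue [F, I, J, M, P, R, A, G]
Visit F; enqueue B, C → queue [I, J, M, P, R, A, G, B, C]
Visit I; enqueue E, N → queue [J, M, P, R, A, G, B, C, E, N]
Visit J → queue [M, P, R, A, G, B, C, E, N]
Visit M; enqueue H, Q → queue [P, R, A, G, B, C, E, N, H, Q]
Visit P; enqueue O → queue [R, A, G, B, C, E, N, H, Q, O]
Visit R → queue [A, G, B, C, E, N, H, Q, O]
Visit A → queue [G, B, C, E, N, H, Q, O]
Visit G → queue [B, C, E, N, H, Q, O]
Visit B → queue [C, E, N, H, Q, O]
Visit C → queue [E, N, H, Q, O]
Visit E → queue [N, H, Q, O]
Visit N → queue [H, Q, O]
Visit H → queue [Q, O]
Visit Q → queue [O]
Visit O → queue []

L, D, K, F, I, J, M, P, R, A, G, B, C, E, N, H, Q, O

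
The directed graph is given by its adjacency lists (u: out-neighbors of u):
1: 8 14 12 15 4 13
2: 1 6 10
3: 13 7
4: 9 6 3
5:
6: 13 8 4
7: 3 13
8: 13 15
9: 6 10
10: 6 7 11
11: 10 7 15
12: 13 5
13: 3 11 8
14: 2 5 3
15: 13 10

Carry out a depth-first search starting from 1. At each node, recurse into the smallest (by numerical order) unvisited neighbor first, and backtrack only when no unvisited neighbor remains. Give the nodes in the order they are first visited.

Visit 1
1 → 4
4 → 3
3 → 7
7 → 13
13 → 8
8 → 15
15 → 10
10 → 6
10 → 11
4 → 9
1 → 12
12 → 5
1 → 14
14 → 2

1, 4, 3, 7, 13, 8, 15, 10, 6, 11, 9, 12, 5, 14, 2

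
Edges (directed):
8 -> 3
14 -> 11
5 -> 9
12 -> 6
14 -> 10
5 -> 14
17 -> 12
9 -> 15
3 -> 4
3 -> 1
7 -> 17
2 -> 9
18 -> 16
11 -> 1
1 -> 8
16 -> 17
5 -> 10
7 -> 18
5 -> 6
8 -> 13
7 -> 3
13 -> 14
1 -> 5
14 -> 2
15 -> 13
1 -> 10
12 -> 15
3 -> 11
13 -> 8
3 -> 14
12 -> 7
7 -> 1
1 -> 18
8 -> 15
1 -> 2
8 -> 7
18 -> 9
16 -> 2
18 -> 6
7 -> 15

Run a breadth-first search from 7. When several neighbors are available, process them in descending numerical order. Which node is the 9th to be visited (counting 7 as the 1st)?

6

Visit 7; enqueue 18, 17, 15, 3, 1 → queue [18, 17, 15, 3, 1]
Visit 18; enqueue 16, 9, 6 → queue [17, 15, 3, 1, 16, 9, 6]
Visit 17; enqueue 12 → queue [15, 3, 1, 16, 9, 6, 12]
Visit 15; enqueue 13 → queue [3, 1, 16, 9, 6, 12, 13]
Visit 3; enqueue 14, 11, 4 → queue [1, 16, 9, 6, 12, 13, 14, 11, 4]
Visit 1; enqueue 10, 8, 5, 2 → queue [16, 9, 6, 12, 13, 14, 11, 4, 10, 8, 5, 2]
Visit 16 → queue [9, 6, 12, 13, 14, 11, 4, 10, 8, 5, 2]
Visit 9 → queue [6, 12, 13, 14, 11, 4, 10, 8, 5, 2]
Visit 6 → queue [12, 13, 14, 11, 4, 10, 8, 5, 2]
Visit 12 → queue [13, 14, 11, 4, 10, 8, 5, 2]
Visit 13 → queue [14, 11, 4, 10, 8, 5, 2]
Visit 14 → queue [11, 4, 10, 8, 5, 2]
Visit 11 → queue [4, 10, 8, 5, 2]
Visit 4 → queue [10, 8, 5, 2]
Visit 10 → queue [8, 5, 2]
Visit 8 → queue [5, 2]
Visit 5 → queue [2]
Visit 2 → queue []

Visit order: 7, 18, 17, 15, 3, 1, 16, 9, 6, 12, 13, 14, 11, 4, 10, 8, 5, 2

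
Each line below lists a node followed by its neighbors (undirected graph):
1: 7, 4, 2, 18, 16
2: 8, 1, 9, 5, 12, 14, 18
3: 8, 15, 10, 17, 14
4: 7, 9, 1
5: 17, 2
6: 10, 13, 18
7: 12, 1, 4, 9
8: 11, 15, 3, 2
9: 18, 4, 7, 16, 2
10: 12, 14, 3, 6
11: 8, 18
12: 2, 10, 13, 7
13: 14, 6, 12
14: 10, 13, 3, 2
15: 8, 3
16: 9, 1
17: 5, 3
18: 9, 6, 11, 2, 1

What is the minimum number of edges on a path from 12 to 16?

Level 0: 12
Level 1: 2, 7, 10, 13
Level 2: 1, 3, 4, 5, 6, 8, 9, 14, 18
Level 3: 11, 15, 16, 17
16 first appears at level 3.

3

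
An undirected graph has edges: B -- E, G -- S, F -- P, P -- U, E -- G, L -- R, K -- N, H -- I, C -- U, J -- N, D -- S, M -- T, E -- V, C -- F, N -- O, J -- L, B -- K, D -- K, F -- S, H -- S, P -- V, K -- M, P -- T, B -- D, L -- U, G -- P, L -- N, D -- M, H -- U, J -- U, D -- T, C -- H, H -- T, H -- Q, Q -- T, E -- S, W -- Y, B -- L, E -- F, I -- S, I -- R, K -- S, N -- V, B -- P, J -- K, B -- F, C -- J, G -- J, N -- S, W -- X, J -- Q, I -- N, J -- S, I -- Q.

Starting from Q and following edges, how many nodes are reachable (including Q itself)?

BFS from Q visits: Q, H, I, J, T, C, S, U, N, R, G, K, L, D, M, P, F, E, O, V, B
Reachable nodes: 21 of 24 total.

21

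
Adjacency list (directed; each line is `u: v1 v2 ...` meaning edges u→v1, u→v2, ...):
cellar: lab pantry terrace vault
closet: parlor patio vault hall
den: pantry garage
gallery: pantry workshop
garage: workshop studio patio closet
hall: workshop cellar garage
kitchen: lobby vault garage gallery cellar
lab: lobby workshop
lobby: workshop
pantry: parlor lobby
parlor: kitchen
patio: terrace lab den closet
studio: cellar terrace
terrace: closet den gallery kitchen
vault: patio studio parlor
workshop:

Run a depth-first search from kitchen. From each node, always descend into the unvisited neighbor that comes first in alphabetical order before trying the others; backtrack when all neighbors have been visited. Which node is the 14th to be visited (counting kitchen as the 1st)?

Visit kitchen
kitchen → cellar
cellar → lab
lab → lobby
lobby → workshop
cellar → pantry
pantry → parlor
cellar → terrace
terrace → closet
closet → hall
hall → garage
garage → patio
patio → den
garage → studio
closet → vault
terrace → gallery

Visit order: kitchen, cellar, lab, lobby, workshop, pantry, parlor, terrace, closet, hall, garage, patio, den, studio, vault, gallery

studio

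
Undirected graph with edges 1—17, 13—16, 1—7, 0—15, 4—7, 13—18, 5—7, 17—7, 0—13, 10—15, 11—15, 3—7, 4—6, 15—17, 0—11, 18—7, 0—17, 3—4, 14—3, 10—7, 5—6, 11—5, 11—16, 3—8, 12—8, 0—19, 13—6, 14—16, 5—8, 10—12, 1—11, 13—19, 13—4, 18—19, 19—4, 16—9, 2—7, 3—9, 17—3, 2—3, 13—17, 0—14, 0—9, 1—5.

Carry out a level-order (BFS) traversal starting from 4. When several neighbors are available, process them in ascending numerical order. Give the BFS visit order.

Visit 4; enqueue 3, 6, 7, 13, 19 → queue [3, 6, 7, 13, 19]
Visit 3; enqueue 2, 8, 9, 14, 17 → queue [6, 7, 13, 19, 2, 8, 9, 14, 17]
Visit 6; enqueue 5 → queue [7, 13, 19, 2, 8, 9, 14, 17, 5]
Visit 7; enqueue 1, 10, 18 → queue [13, 19, 2, 8, 9, 14, 17, 5, 1, 10, 18]
Visit 13; enqueue 0, 16 → queue [19, 2, 8, 9, 14, 17, 5, 1, 10, 18, 0, 16]
Visit 19 → queue [2, 8, 9, 14, 17, 5, 1, 10, 18, 0, 16]
Visit 2 → queue [8, 9, 14, 17, 5, 1, 10, 18, 0, 16]
Visit 8; enqueue 12 → queue [9, 14, 17, 5, 1, 10, 18, 0, 16, 12]
Visit 9 → queue [14, 17, 5, 1, 10, 18, 0, 16, 12]
Visit 14 → queue [17, 5, 1, 10, 18, 0, 16, 12]
Visit 17; enqueue 15 → queue [5, 1, 10, 18, 0, 16, 12, 15]
Visit 5; enqueue 11 → queue [1, 10, 18, 0, 16, 12, 15, 11]
Visit 1 → queue [10, 18, 0, 16, 12, 15, 11]
Visit 10 → queue [18, 0, 16, 12, 15, 11]
Visit 18 → queue [0, 16, 12, 15, 11]
Visit 0 → queue [16, 12, 15, 11]
Visit 16 → queue [12, 15, 11]
Visit 12 → queue [15, 11]
Visit 15 → queue [11]
Visit 11 → queue []

4, 3, 6, 7, 13, 19, 2, 8, 9, 14, 17, 5, 1, 10, 18, 0, 16, 12, 15, 11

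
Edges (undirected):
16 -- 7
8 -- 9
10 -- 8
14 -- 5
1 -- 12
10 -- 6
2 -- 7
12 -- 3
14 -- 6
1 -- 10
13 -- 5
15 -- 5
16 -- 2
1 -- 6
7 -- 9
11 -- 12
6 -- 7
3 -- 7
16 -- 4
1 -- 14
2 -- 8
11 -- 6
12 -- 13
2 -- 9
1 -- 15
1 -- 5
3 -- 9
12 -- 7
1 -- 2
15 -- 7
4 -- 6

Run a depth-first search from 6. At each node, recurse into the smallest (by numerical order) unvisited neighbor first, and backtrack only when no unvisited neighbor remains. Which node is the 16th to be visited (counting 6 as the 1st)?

4

Visit 6
6 → 1
1 → 2
2 → 7
7 → 3
3 → 9
9 → 8
8 → 10
3 → 12
12 → 11
12 → 13
13 → 5
5 → 14
5 → 15
7 → 16
16 → 4

Visit order: 6, 1, 2, 7, 3, 9, 8, 10, 12, 11, 13, 5, 14, 15, 16, 4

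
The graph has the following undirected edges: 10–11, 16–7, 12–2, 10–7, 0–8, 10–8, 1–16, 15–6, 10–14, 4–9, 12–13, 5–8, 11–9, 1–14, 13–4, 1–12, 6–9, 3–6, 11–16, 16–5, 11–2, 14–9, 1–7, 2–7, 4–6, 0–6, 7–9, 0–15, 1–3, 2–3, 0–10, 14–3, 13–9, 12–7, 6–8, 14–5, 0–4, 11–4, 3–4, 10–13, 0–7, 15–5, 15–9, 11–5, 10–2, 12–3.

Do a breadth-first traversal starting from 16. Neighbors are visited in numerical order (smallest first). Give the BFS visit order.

16 → 1 → 5 → 7 → 11 → 3 → 12 → 14 → 8 → 15 → 0 → 2 → 9 → 10 → 4 → 6 → 13

Visit 16; enqueue 1, 5, 7, 11 → queue [1, 5, 7, 11]
Visit 1; enqueue 3, 12, 14 → queue [5, 7, 11, 3, 12, 14]
Visit 5; enqueue 8, 15 → queue [7, 11, 3, 12, 14, 8, 15]
Visit 7; enqueue 0, 2, 9, 10 → queue [11, 3, 12, 14, 8, 15, 0, 2, 9, 10]
Visit 11; enqueue 4 → queue [3, 12, 14, 8, 15, 0, 2, 9, 10, 4]
Visit 3; enqueue 6 → queue [12, 14, 8, 15, 0, 2, 9, 10, 4, 6]
Visit 12; enqueue 13 → queue [14, 8, 15, 0, 2, 9, 10, 4, 6, 13]
Visit 14 → queue [8, 15, 0, 2, 9, 10, 4, 6, 13]
Visit 8 → queue [15, 0, 2, 9, 10, 4, 6, 13]
Visit 15 → queue [0, 2, 9, 10, 4, 6, 13]
Visit 0 → queue [2, 9, 10, 4, 6, 13]
Visit 2 → queue [9, 10, 4, 6, 13]
Visit 9 → queue [10, 4, 6, 13]
Visit 10 → queue [4, 6, 13]
Visit 4 → queue [6, 13]
Visit 6 → queue [13]
Visit 13 → queue []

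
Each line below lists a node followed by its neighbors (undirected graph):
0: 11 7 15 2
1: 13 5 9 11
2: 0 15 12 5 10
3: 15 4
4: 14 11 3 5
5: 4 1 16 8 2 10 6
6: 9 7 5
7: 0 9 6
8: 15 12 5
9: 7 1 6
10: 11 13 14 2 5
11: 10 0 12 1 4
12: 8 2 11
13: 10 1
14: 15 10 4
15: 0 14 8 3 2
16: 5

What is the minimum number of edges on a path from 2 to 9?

3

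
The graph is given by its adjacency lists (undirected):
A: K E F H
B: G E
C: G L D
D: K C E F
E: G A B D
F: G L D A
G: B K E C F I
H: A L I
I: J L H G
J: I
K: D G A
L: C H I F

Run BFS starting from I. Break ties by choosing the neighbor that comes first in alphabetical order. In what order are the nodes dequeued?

Visit I; enqueue G, H, J, L → queue [G, H, J, L]
Visit G; enqueue B, C, E, F, K → queue [H, J, L, B, C, E, F, K]
Visit H; enqueue A → queue [J, L, B, C, E, F, K, A]
Visit J → queue [L, B, C, E, F, K, A]
Visit L → queue [B, C, E, F, K, A]
Visit B → queue [C, E, F, K, A]
Visit C; enqueue D → queue [E, F, K, A, D]
Visit E → queue [F, K, A, D]
Visit F → queue [K, A, D]
Visit K → queue [A, D]
Visit A → queue [D]
Visit D → queue []

I, G, H, J, L, B, C, E, F, K, A, D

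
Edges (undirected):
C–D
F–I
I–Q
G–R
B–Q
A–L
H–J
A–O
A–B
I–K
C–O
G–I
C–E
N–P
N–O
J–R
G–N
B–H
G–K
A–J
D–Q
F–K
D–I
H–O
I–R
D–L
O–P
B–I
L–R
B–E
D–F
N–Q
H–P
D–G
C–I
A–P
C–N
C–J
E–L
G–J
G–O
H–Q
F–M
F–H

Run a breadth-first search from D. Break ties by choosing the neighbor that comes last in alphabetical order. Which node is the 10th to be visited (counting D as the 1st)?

B

Visit D; enqueue Q, L, I, G, F, C → queue [Q, L, I, G, F, C]
Visit Q; enqueue N, H, B → queue [L, I, G, F, C, N, H, B]
Visit L; enqueue R, E, A → queue [I, G, F, C, N, H, B, R, E, A]
Visit I; enqueue K → queue [G, F, C, N, H, B, R, E, A, K]
Visit G; enqueue O, J → queue [F, C, N, H, B, R, E, A, K, O, J]
Visit F; enqueue M → queue [C, N, H, B, R, E, A, K, O, J, M]
Visit C → queue [N, H, B, R, E, A, K, O, J, M]
Visit N; enqueue P → queue [H, B, R, E, A, K, O, J, M, P]
Visit H → queue [B, R, E, A, K, O, J, M, P]
Visit B → queue [R, E, A, K, O, J, M, P]
Visit R → queue [E, A, K, O, J, M, P]
Visit E → queue [A, K, O, J, M, P]
Visit A → queue [K, O, J, M, P]
Visit K → queue [O, J, M, P]
Visit O → queue [J, M, P]
Visit J → queue [M, P]
Visit M → queue [P]
Visit P → queue []

Visit order: D, Q, L, I, G, F, C, N, H, B, R, E, A, K, O, J, M, P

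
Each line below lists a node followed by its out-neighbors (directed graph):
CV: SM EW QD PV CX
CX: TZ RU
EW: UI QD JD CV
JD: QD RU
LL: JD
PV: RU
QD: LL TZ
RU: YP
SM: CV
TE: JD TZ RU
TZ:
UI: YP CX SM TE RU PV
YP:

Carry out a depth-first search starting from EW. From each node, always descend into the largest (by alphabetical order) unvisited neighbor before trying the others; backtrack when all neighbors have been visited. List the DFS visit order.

Visit EW
EW → UI
UI → YP
UI → TE
TE → TZ
TE → RU
TE → JD
JD → QD
QD → LL
UI → SM
SM → CV
CV → PV
CV → CX

EW, UI, YP, TE, TZ, RU, JD, QD, LL, SM, CV, PV, CX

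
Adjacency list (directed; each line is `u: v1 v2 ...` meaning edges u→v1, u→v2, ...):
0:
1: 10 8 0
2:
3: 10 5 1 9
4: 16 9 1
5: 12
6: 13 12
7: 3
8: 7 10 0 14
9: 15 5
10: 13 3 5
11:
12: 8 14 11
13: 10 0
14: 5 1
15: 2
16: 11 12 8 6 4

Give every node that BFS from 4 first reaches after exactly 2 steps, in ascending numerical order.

0, 5, 6, 8, 10, 11, 12, 15

Level 0: 4
Level 1: 1, 9, 16
Level 2: 0, 5, 6, 8, 10, 11, 12, 15
Level 3: 2, 3, 7, 13, 14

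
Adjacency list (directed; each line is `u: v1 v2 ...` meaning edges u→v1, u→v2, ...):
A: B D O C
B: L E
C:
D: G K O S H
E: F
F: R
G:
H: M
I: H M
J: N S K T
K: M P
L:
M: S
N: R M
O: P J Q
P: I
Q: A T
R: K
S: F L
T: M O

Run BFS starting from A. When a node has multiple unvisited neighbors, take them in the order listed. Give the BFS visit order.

A B D O C L E G K S H P J Q F M I N T R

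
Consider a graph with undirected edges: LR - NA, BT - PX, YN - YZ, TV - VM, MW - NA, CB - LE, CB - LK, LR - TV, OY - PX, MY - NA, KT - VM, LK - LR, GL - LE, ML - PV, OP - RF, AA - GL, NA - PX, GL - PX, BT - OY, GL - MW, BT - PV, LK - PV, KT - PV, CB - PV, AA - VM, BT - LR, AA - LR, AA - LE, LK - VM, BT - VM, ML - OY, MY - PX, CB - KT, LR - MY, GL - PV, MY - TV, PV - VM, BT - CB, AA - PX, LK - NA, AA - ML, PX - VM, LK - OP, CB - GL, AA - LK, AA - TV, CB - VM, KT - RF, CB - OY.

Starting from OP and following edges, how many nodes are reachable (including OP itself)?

19

BFS from OP visits: OP, LK, RF, AA, CB, LR, NA, PV, VM, KT, GL, LE, ML, PX, TV, BT, OY, MY, MW
Reachable nodes: 19 of 21 total.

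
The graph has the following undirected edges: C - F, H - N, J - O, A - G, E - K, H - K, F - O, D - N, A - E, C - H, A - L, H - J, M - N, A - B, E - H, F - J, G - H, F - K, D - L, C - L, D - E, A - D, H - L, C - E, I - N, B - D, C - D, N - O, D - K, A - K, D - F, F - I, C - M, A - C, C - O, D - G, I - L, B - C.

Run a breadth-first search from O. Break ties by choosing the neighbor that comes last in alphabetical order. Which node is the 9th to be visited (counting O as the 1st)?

Visit O; enqueue N, J, F, C → queue [N, J, F, C]
Visit N; enqueue M, I, H, D → queue [J, F, C, M, I, H, D]
Visit J → queue [F, C, M, I, H, D]
Visit F; enqueue K → queue [C, M, I, H, D, K]
Visit C; enqueue L, E, B, A → queue [M, I, H, D, K, L, E, B, A]
Visit M → queue [I, H, D, K, L, E, B, A]
Visit I → queue [H, D, K, L, E, B, A]
Visit H; enqueue G → queue [D, K, L, E, B, A, G]
Visit D → queue [K, L, E, B, A, G]
Visit K → queue [L, E, B, A, G]
Visit L → queue [E, B, A, G]
Visit E → queue [B, A, G]
Visit B → queue [A, G]
Visit A → queue [G]
Visit G → queue []

Visit order: O, N, J, F, C, M, I, H, D, K, L, E, B, A, G

D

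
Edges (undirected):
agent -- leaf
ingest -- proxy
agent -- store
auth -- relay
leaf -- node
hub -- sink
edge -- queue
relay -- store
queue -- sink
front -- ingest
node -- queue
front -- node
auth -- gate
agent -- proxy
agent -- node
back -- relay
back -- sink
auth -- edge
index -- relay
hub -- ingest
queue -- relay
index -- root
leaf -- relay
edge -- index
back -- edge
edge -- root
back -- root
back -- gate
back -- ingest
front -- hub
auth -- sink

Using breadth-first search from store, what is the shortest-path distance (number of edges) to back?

2

Level 0: store
Level 1: agent, relay
Level 2: auth, back, index, leaf, node, proxy, queue
Level 3: edge, front, gate, ingest, root, sink
Level 4: hub
back first appears at level 2.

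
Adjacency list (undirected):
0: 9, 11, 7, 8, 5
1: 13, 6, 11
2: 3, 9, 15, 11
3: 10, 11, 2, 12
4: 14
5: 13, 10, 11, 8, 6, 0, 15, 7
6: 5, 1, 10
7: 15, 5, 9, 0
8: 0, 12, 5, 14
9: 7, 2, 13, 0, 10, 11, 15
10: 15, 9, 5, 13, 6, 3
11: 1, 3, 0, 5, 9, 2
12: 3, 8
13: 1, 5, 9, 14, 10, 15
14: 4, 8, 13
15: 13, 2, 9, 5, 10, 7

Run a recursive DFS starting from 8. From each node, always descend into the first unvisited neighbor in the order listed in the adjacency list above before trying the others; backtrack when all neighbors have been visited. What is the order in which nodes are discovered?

8 → 0 → 9 → 7 → 15 → 13 → 1 → 6 → 5 → 10 → 3 → 11 → 2 → 12 → 14 → 4

Visit 8
8 → 0
0 → 9
9 → 7
7 → 15
15 → 13
13 → 1
1 → 6
6 → 5
5 → 10
10 → 3
3 → 11
11 → 2
3 → 12
13 → 14
14 → 4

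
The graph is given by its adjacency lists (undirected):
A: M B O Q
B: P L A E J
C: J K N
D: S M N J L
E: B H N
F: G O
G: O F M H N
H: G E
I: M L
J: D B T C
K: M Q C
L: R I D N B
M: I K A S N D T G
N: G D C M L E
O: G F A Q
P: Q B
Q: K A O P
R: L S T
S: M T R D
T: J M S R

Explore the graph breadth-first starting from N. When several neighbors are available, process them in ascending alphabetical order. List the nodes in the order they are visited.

N, C, D, E, G, L, M, J, K, S, B, H, F, O, I, R, A, T, Q, P

Visit N; enqueue C, D, E, G, L, M → queue [C, D, E, G, L, M]
Visit C; enqueue J, K → queue [D, E, G, L, M, J, K]
Visit D; enqueue S → queue [E, G, L, M, J, K, S]
Visit E; enqueue B, H → queue [G, L, M, J, K, S, B, H]
Visit G; enqueue F, O → queue [L, M, J, K, S, B, H, F, O]
Visit L; enqueue I, R → queue [M, J, K, S, B, H, F, O, I, R]
Visit M; enqueue A, T → queue [J, K, S, B, H, F, O, I, R, A, T]
Visit J → queue [K, S, B, H, F, O, I, R, A, T]
Visit K; enqueue Q → queue [S, B, H, F, O, I, R, A, T, Q]
Visit S → queue [B, H, F, O, I, R, A, T, Q]
Visit B; enqueue P → queue [H, F, O, I, R, A, T, Q, P]
Visit H → queue [F, O, I, R, A, T, Q, P]
Visit F → queue [O, I, R, A, T, Q, P]
Visit O → queue [I, R, A, T, Q, P]
Visit I → queue [R, A, T, Q, P]
Visit R → queue [A, T, Q, P]
Visit A → queue [T, Q, P]
Visit T → queue [Q, P]
Visit Q → queue [P]
Visit P → queue []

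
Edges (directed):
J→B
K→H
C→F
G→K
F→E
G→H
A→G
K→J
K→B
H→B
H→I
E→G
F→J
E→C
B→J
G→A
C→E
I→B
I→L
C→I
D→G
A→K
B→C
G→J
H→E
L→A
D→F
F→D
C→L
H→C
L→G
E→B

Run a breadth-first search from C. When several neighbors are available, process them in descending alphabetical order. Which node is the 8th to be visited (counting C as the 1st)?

B

Visit C; enqueue L, I, F, E → queue [L, I, F, E]
Visit L; enqueue G, A → queue [I, F, E, G, A]
Visit I; enqueue B → queue [F, E, G, A, B]
Visit F; enqueue J, D → queue [E, G, A, B, J, D]
Visit E → queue [G, A, B, J, D]
Visit G; enqueue K, H → queue [A, B, J, D, K, H]
Visit A → queue [B, J, D, K, H]
Visit B → queue [J, D, K, H]
Visit J → queue [D, K, H]
Visit D → queue [K, H]
Visit K → queue [H]
Visit H → queue []

Visit order: C, L, I, F, E, G, A, B, J, D, K, H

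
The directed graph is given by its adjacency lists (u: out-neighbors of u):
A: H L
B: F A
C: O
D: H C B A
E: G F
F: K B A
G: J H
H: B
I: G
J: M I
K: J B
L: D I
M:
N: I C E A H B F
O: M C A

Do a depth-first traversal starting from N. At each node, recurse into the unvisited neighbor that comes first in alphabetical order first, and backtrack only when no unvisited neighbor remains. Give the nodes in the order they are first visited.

Visit N
N → A
A → H
H → B
B → F
F → K
K → J
J → I
I → G
J → M
A → L
L → D
D → C
C → O
N → E

N → A → H → B → F → K → J → I → G → M → L → D → C → O → E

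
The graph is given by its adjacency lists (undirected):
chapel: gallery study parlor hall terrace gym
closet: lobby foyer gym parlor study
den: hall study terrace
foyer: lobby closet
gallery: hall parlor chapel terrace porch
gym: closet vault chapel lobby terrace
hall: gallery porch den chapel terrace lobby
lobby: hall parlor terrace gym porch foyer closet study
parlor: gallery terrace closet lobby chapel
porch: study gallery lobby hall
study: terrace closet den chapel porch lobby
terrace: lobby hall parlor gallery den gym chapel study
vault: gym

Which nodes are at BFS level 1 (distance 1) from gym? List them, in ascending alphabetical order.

chapel, closet, lobby, terrace, vault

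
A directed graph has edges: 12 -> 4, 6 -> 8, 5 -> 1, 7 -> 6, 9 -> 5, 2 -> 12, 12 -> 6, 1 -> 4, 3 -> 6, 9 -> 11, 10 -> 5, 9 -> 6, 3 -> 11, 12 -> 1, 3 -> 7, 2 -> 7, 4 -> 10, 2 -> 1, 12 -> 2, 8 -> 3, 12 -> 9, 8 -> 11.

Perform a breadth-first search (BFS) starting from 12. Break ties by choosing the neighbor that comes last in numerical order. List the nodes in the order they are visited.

12, 9, 6, 4, 2, 1, 11, 5, 8, 10, 7, 3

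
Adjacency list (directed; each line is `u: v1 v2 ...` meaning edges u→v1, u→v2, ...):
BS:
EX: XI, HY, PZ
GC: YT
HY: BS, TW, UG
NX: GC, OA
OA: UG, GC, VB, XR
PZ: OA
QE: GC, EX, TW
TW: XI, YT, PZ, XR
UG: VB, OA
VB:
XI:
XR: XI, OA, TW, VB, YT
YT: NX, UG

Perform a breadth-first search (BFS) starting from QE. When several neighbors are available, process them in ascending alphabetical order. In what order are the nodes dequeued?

QE EX GC TW HY PZ XI YT XR BS UG OA NX VB

Visit QE; enqueue EX, GC, TW → queue [EX, GC, TW]
Visit EX; enqueue HY, PZ, XI → queue [GC, TW, HY, PZ, XI]
Visit GC; enqueue YT → queue [TW, HY, PZ, XI, YT]
Visit TW; enqueue XR → queue [HY, PZ, XI, YT, XR]
Visit HY; enqueue BS, UG → queue [PZ, XI, YT, XR, BS, UG]
Visit PZ; enqueue OA → queue [XI, YT, XR, BS, UG, OA]
Visit XI → queue [YT, XR, BS, UG, OA]
Visit YT; enqueue NX → queue [XR, BS, UG, OA, NX]
Visit XR; enqueue VB → queue [BS, UG, OA, NX, VB]
Visit BS → queue [UG, OA, NX, VB]
Visit UG → queue [OA, NX, VB]
Visit OA → queue [NX, VB]
Visit NX → queue [VB]
Visit VB → queue []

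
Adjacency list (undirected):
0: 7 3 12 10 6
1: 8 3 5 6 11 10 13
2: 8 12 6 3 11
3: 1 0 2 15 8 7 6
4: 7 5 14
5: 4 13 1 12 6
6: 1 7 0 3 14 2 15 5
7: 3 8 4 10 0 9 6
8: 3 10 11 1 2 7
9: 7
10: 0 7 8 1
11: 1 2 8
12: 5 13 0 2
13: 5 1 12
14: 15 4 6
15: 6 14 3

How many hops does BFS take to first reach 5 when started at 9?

Level 0: 9
Level 1: 7
Level 2: 0, 3, 4, 6, 8, 10
Level 3: 1, 2, 5, 11, 12, 14, 15
Level 4: 13
5 first appears at level 3.

3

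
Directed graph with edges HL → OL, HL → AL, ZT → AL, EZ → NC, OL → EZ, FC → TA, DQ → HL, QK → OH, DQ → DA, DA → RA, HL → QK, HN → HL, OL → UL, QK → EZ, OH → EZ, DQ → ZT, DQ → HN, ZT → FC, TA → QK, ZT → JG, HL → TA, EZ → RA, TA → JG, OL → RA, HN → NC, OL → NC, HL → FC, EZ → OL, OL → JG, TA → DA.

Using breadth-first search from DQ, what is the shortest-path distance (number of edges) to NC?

2

Level 0: DQ
Level 1: DA, HL, HN, ZT
Level 2: AL, FC, JG, NC, OL, QK, RA, TA
Level 3: EZ, OH, UL
NC first appears at level 2.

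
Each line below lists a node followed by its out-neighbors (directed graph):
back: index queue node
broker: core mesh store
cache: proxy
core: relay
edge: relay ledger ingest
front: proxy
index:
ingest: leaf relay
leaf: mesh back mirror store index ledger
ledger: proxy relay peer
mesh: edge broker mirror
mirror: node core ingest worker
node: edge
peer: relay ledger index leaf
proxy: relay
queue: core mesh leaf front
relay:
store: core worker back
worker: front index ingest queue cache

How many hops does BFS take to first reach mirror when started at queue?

2

Level 0: queue
Level 1: core, front, leaf, mesh
Level 2: back, broker, edge, index, ledger, mirror, proxy, relay, store
Level 3: ingest, node, peer, worker
Level 4: cache
mirror first appears at level 2.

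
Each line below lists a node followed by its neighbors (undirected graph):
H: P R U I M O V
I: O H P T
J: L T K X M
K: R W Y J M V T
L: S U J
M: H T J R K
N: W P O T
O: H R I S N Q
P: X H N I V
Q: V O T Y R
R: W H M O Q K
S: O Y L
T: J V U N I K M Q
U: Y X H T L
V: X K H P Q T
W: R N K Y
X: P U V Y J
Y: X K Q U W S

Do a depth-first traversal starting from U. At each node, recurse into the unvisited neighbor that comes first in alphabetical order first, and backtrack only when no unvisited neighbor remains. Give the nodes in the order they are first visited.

U, H, I, O, N, P, V, K, J, L, S, Y, Q, R, M, T, W, X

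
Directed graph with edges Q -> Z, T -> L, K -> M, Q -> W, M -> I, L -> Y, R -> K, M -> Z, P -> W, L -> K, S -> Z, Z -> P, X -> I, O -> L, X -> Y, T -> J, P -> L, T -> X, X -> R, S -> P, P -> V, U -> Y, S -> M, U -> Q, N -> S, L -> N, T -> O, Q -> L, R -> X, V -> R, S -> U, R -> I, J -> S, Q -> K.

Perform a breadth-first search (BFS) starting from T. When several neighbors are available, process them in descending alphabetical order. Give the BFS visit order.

Visit T; enqueue X, O, L, J → queue [X, O, L, J]
Visit X; enqueue Y, R, I → queue [O, L, J, Y, R, I]
Visit O → queue [L, J, Y, R, I]
Visit L; enqueue N, K → queue [J, Y, R, I, N, K]
Visit J; enqueue S → queue [Y, R, I, N, K, S]
Visit Y → queue [R, I, N, K, S]
Visit R → queue [I, N, K, S]
Visit I → queue [N, K, S]
Visit N → queue [K, S]
Visit K; enqueue M → queue [S, M]
Visit S; enqueue Z, U, P → queue [M, Z, U, P]
Visit M → queue [Z, U, P]
Visit Z → queue [U, P]
Visit U; enqueue Q → queue [P, Q]
Visit P; enqueue W, V → queue [Q, W, V]
Visit Q → queue [W, V]
Visit W → queue [V]
Visit V → queue []

T, X, O, L, J, Y, R, I, N, K, S, M, Z, U, P, Q, W, V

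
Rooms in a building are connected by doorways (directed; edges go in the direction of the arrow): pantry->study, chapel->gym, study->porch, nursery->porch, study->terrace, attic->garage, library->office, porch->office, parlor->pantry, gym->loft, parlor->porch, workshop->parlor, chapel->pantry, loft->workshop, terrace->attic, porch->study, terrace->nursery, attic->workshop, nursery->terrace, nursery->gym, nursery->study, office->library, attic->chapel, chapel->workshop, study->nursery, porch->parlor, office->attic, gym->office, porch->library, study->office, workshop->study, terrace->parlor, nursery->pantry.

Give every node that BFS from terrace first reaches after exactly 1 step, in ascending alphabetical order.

attic, nursery, parlor

Level 0: terrace
Level 1: attic, nursery, parlor
Level 2: chapel, garage, gym, pantry, porch, study, workshop
Level 3: library, loft, office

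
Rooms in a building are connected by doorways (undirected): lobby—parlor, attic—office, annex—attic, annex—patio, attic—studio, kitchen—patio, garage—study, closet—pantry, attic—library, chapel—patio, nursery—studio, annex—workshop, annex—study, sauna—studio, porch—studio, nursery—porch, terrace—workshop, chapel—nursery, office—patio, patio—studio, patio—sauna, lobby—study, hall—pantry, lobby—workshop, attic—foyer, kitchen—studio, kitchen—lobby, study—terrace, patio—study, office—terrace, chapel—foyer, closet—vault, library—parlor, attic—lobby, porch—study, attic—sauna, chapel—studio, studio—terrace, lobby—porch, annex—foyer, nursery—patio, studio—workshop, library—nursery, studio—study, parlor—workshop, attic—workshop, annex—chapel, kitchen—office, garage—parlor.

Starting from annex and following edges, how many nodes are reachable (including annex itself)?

BFS from annex visits: annex, workshop, study, patio, foyer, chapel, attic, terrace, studio, parlor, lobby, porch, garage, sauna, office, nursery, kitchen, library
Reachable nodes: 18 of 22 total.

18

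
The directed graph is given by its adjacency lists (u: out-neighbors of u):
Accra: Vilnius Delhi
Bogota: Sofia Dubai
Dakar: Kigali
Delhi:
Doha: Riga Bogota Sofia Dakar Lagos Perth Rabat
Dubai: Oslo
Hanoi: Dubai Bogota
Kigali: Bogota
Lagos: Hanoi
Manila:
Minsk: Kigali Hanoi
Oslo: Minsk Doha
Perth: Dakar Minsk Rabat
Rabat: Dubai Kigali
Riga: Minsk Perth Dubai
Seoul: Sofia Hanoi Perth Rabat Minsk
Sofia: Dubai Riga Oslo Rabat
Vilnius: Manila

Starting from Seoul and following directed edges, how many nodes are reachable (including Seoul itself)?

14

BFS from Seoul visits: Seoul, Sofia, Hanoi, Perth, Rabat, Minsk, Dubai, Riga, Oslo, Bogota, Dakar, Kigali, Doha, Lagos
Reachable nodes: 14 of 18 total.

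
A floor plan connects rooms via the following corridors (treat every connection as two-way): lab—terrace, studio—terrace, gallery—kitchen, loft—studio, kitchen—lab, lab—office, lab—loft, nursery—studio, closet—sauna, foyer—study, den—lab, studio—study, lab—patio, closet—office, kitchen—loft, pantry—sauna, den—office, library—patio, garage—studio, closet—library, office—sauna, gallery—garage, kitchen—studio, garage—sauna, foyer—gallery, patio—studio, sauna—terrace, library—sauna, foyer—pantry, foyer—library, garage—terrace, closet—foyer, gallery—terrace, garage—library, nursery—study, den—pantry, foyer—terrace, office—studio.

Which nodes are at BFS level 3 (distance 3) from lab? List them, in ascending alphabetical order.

nursery, study

Level 0: lab
Level 1: den, kitchen, loft, office, patio, terrace
Level 2: closet, foyer, gallery, garage, library, pantry, sauna, studio
Level 3: nursery, study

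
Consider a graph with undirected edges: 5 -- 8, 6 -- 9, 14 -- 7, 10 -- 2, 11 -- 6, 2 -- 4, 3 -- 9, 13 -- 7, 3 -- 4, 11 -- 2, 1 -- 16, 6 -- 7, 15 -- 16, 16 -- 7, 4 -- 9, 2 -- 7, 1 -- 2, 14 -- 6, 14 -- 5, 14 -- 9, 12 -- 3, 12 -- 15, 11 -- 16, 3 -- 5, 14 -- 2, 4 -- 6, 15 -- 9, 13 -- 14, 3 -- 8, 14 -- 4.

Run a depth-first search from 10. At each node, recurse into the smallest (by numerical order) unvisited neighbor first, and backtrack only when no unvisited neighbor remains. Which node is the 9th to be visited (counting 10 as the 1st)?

5

Visit 10
10 → 2
2 → 1
1 → 16
16 → 7
7 → 6
6 → 4
4 → 3
3 → 5
5 → 8
5 → 14
14 → 9
9 → 15
15 → 12
14 → 13
6 → 11

Visit order: 10, 2, 1, 16, 7, 6, 4, 3, 5, 8, 14, 9, 15, 12, 13, 11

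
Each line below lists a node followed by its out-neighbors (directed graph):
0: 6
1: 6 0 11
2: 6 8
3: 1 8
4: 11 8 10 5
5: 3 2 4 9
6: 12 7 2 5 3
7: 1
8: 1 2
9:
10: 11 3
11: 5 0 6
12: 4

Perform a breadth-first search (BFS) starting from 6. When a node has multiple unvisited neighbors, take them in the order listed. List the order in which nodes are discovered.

6, 12, 7, 2, 5, 3, 4, 1, 8, 9, 11, 10, 0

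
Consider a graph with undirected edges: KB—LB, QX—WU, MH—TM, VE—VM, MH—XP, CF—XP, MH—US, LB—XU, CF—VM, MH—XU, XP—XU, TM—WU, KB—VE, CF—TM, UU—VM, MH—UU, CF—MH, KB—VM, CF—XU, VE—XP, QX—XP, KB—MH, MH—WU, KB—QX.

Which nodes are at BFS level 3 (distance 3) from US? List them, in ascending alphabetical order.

LB, QX, VE, VM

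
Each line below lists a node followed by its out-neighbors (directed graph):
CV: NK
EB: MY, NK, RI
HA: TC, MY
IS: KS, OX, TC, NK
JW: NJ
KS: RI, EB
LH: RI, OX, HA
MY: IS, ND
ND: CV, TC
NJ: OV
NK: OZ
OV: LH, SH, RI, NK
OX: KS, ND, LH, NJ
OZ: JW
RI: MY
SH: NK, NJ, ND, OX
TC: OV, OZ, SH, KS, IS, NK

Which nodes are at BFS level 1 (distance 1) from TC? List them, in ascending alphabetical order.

Level 0: TC
Level 1: IS, KS, NK, OV, OZ, SH
Level 2: EB, JW, LH, ND, NJ, OX, RI
Level 3: CV, HA, MY

IS, KS, NK, OV, OZ, SH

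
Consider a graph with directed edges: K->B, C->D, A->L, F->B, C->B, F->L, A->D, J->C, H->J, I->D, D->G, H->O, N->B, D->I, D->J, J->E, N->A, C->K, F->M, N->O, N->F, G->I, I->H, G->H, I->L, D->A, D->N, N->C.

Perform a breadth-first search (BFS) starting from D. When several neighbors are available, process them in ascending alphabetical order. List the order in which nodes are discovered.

D A G I J N L H C E B F O K M

Visit D; enqueue A, G, I, J, N → queue [A, G, I, J, N]
Visit A; enqueue L → queue [G, I, J, N, L]
Visit G; enqueue H → queue [I, J, N, L, H]
Visit I → queue [J, N, L, H]
Visit J; enqueue C, E → queue [N, L, H, C, E]
Visit N; enqueue B, F, O → queue [L, H, C, E, B, F, O]
Visit L → queue [H, C, E, B, F, O]
Visit H → queue [C, E, B, F, O]
Visit C; enqueue K → queue [E, B, F, O, K]
Visit E → queue [B, F, O, K]
Visit B → queue [F, O, K]
Visit F; enqueue M → queue [O, K, M]
Visit O → queue [K, M]
Visit K → queue [M]
Visit M → queue []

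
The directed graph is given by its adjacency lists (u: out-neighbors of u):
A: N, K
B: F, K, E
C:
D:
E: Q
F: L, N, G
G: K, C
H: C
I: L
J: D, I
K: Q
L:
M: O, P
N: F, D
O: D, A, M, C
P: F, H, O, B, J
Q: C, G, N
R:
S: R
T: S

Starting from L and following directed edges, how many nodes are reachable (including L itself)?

1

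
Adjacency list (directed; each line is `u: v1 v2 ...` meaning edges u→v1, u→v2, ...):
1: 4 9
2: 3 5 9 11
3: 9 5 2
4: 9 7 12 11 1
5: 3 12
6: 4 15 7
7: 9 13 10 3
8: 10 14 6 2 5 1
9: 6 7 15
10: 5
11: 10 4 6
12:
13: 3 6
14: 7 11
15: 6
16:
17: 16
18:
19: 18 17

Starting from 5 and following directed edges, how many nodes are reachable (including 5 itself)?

BFS from 5 visits: 5, 3, 12, 9, 2, 6, 7, 15, 11, 4, 13, 10, 1
Reachable nodes: 13 of 19 total.

13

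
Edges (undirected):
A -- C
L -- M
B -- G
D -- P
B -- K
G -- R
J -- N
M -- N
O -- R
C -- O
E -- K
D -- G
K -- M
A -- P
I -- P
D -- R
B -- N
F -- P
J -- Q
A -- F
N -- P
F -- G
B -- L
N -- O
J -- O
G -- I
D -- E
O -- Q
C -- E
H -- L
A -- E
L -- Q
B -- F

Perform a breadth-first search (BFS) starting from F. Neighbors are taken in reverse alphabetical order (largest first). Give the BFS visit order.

Visit F; enqueue P, G, B, A → queue [P, G, B, A]
Visit P; enqueue N, I, D → queue [G, B, A, N, I, D]
Visit G; enqueue R → queue [B, A, N, I, D, R]
Visit B; enqueue L, K → queue [A, N, I, D, R, L, K]
Visit A; enqueue E, C → queue [N, I, D, R, L, K, E, C]
Visit N; enqueue O, M, J → queue [I, D, R, L, K, E, C, O, M, J]
Visit I → queue [D, R, L, K, E, C, O, M, J]
Visit D → queue [R, L, K, E, C, O, M, J]
Visit R → queue [L, K, E, C, O, M, J]
Visit L; enqueue Q, H → queue [K, E, C, O, M, J, Q, H]
Visit K → queue [E, C, O, M, J, Q, H]
Visit E → queue [C, O, M, J, Q, H]
Visit C → queue [O, M, J, Q, H]
Visit O → queue [M, J, Q, H]
Visit M → queue [J, Q, H]
Visit J → queue [Q, H]
Visit Q → queue [H]
Visit H → queue []

F, P, G, B, A, N, I, D, R, L, K, E, C, O, M, J, Q, H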